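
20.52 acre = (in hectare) 8.304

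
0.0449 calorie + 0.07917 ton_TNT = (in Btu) 3.14e+05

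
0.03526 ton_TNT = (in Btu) 1.398e+05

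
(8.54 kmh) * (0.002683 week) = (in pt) 1.091e+07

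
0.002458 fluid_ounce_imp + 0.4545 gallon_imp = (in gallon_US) 0.5459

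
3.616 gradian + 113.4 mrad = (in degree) 9.752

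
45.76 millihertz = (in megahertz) 4.576e-08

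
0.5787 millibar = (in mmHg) 0.4341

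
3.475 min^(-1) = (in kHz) 5.792e-05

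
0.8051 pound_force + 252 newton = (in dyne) 2.556e+07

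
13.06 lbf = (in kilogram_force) 5.924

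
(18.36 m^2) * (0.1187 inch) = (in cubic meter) 0.05536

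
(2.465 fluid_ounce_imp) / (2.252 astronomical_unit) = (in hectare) 2.079e-20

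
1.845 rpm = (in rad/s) 0.1932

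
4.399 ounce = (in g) 124.7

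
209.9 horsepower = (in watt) 1.565e+05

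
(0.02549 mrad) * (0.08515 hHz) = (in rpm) 0.002073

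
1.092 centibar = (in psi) 0.1584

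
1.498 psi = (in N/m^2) 1.033e+04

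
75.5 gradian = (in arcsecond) 2.446e+05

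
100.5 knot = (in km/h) 186.1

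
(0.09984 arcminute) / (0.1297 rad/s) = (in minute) 3.732e-06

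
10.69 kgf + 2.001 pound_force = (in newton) 113.7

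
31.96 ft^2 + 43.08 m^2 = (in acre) 0.01138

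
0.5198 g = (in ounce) 0.01834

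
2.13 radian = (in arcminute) 7322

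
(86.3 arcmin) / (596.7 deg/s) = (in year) 7.644e-11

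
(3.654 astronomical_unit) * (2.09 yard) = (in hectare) 1.045e+08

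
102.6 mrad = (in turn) 0.01633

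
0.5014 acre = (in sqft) 2.184e+04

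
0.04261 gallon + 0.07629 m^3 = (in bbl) 0.4809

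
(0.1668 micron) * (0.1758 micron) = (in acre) 7.246e-18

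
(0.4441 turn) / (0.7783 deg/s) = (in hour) 0.05706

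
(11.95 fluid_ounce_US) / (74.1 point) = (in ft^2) 0.1455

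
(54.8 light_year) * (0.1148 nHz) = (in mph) 1.331e+08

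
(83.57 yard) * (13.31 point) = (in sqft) 3.862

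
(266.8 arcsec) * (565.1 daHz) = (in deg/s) 418.8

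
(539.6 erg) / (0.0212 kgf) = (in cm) 0.02595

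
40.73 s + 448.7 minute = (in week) 0.04458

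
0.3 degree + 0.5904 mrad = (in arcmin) 20.03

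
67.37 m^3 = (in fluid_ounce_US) 2.278e+06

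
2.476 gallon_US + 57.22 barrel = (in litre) 9107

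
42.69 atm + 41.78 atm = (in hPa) 8.559e+04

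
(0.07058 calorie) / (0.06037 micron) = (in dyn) 4.892e+11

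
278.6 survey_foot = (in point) 2.407e+05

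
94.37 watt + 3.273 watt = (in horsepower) 0.1309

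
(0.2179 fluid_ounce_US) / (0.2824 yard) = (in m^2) 2.496e-05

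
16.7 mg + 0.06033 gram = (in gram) 0.07703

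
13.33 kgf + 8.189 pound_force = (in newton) 167.1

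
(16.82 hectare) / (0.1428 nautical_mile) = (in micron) 6.36e+08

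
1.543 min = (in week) 0.0001531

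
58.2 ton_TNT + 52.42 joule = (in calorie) 5.82e+10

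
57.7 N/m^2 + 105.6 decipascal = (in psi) 0.0099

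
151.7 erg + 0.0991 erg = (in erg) 151.8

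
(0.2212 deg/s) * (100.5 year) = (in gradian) 7.79e+08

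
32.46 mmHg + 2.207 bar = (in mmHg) 1688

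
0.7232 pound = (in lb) 0.7232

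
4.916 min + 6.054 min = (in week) 0.001088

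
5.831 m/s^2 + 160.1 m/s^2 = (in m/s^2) 165.9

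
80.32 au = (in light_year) 0.00127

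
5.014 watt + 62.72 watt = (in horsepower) 0.09083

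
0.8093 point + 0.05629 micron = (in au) 1.909e-15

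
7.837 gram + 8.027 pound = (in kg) 3.649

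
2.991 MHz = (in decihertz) 2.991e+07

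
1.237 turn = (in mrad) 7772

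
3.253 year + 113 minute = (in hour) 2.85e+04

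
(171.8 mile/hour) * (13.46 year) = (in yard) 3.565e+10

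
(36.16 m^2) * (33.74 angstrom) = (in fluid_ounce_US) 0.004125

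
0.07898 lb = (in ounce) 1.264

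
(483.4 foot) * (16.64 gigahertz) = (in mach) 7.2e+09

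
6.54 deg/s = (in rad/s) 0.1141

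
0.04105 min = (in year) 7.81e-08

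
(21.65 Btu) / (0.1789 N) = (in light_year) 1.35e-11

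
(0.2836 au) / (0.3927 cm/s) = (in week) 1.786e+07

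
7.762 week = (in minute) 7.824e+04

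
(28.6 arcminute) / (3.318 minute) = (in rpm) 0.0003991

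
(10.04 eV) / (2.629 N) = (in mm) 6.119e-16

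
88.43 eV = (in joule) 1.417e-17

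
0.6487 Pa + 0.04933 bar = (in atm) 0.04869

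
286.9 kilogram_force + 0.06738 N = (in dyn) 2.814e+08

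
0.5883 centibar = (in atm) 0.005806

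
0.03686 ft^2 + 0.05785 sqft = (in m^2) 0.008799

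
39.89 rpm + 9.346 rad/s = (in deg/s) 774.8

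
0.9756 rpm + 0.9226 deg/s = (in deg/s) 6.776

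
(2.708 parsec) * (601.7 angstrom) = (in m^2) 5.028e+09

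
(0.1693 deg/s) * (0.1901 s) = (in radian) 0.0005617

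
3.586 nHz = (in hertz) 3.586e-09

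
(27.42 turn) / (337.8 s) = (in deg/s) 29.22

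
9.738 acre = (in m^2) 3.941e+04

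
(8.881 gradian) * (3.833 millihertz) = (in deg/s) 0.03064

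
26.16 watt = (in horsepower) 0.03508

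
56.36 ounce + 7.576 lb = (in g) 5034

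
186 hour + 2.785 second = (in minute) 1.116e+04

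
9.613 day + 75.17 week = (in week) 76.54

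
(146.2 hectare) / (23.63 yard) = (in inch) 2.664e+06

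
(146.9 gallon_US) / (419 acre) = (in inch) 1.291e-05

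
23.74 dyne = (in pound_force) 5.337e-05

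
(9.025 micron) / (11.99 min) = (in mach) 3.684e-11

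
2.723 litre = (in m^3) 0.002723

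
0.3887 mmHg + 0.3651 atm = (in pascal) 3.705e+04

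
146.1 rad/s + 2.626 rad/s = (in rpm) 1420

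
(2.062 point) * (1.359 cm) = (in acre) 2.443e-09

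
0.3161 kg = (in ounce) 11.15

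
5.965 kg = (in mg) 5.965e+06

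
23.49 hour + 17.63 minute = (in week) 0.1416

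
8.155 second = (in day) 9.439e-05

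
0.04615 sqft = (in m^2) 0.004287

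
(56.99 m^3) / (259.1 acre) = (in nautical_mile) 2.935e-08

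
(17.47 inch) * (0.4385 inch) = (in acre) 1.221e-06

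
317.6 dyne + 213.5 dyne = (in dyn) 531.1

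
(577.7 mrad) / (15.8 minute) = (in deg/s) 0.03492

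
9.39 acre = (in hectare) 3.8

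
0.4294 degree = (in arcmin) 25.76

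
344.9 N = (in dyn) 3.449e+07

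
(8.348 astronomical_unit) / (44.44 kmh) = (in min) 1.686e+09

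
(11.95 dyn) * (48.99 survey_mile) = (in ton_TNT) 2.252e-09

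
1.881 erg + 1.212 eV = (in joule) 1.881e-07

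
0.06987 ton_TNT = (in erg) 2.923e+15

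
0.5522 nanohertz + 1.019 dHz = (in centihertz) 10.19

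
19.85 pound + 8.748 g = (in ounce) 317.9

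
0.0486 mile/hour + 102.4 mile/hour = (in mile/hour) 102.4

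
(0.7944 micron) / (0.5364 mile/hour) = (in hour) 9.202e-10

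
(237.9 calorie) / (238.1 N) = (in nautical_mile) 0.002257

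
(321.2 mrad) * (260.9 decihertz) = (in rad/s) 8.38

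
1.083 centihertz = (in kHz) 1.083e-05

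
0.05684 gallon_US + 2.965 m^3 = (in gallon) 783.3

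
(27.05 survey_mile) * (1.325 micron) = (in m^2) 0.05768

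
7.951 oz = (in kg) 0.2254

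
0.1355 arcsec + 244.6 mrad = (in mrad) 244.6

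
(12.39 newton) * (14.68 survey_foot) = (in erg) 5.544e+08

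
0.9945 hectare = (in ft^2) 1.07e+05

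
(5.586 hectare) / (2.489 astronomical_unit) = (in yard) 1.641e-07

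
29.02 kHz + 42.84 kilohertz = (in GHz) 7.186e-05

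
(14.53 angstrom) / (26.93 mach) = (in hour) 4.402e-17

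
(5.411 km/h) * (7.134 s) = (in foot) 35.18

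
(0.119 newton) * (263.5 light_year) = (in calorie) 7.09e+16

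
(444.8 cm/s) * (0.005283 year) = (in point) 2.101e+09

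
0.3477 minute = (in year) 6.615e-07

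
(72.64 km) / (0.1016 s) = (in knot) 1.39e+06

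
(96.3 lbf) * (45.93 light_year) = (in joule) 1.861e+20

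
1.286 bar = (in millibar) 1286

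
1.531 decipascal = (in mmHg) 0.001148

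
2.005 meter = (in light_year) 2.119e-16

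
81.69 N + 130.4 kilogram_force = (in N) 1360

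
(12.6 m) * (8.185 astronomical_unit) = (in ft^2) 1.661e+14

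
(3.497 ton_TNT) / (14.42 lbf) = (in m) 2.281e+08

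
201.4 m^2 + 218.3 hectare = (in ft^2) 2.35e+07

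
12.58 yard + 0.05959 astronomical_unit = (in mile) 5.539e+06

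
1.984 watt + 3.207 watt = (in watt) 5.191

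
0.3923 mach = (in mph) 298.8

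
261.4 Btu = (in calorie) 6.592e+04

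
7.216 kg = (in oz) 254.5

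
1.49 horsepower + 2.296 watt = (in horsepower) 1.493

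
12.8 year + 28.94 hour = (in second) 4.038e+08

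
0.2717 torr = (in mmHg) 0.2717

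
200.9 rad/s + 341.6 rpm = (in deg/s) 1.356e+04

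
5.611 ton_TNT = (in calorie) 5.611e+09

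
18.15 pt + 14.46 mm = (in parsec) 6.761e-19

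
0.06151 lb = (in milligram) 2.79e+04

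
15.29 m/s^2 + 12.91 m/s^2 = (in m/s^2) 28.2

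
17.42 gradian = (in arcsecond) 5.644e+04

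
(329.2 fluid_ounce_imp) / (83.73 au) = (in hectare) 7.467e-20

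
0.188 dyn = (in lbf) 4.226e-07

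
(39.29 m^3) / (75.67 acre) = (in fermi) 1.283e+11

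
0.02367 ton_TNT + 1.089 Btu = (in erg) 9.904e+14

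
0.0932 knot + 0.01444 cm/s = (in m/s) 0.04809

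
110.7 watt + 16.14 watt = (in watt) 126.8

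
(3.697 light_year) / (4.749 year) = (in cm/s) 2.335e+10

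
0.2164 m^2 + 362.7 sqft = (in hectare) 0.003391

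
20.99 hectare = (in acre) 51.87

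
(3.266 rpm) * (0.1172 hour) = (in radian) 144.3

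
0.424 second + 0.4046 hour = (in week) 0.002409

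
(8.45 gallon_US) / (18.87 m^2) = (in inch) 0.06674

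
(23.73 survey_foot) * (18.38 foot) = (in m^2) 40.52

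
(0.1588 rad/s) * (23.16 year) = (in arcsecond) 2.392e+13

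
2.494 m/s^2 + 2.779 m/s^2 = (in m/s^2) 5.273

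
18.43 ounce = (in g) 522.5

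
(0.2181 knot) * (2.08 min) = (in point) 3.969e+04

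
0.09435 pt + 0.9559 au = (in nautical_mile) 7.721e+07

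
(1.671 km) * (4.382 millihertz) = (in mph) 16.38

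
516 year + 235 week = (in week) 2.714e+04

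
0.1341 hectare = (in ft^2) 1.443e+04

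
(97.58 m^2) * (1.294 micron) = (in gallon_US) 0.03336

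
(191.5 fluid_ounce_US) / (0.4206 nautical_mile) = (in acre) 1.797e-09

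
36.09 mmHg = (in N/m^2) 4812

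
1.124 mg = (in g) 0.001124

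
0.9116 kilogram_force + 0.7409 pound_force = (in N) 12.24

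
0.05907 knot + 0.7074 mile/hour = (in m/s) 0.3466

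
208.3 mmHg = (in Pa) 2.777e+04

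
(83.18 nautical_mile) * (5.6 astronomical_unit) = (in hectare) 1.291e+13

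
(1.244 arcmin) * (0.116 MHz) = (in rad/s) 41.98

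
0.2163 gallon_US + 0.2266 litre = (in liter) 1.045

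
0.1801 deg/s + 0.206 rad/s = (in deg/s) 11.98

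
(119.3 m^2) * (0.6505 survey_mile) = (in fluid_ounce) 4.223e+09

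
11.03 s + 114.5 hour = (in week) 0.6816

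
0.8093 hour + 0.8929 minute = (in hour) 0.8242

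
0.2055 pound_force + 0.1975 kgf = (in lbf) 0.6409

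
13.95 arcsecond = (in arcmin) 0.2325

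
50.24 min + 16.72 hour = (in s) 6.321e+04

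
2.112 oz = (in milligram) 5.987e+04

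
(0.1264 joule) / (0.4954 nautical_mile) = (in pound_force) 3.097e-05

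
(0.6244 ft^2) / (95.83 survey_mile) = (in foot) 1.234e-06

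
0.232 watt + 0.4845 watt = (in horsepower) 0.0009608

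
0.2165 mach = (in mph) 164.9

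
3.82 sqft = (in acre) 8.77e-05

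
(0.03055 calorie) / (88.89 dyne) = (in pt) 4.076e+05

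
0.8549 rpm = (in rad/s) 0.08952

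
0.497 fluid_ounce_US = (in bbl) 9.245e-05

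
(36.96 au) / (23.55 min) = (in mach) 1.149e+07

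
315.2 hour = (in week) 1.876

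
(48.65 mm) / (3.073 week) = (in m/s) 2.618e-08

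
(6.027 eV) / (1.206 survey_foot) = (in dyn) 2.627e-13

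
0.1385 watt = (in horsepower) 0.0001857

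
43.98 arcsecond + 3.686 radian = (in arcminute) 1.267e+04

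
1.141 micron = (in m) 1.141e-06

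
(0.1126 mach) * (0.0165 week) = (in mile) 237.7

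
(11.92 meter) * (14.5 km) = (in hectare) 17.28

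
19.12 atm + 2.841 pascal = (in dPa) 1.937e+07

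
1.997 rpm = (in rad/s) 0.2091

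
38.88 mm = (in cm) 3.888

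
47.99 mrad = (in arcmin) 165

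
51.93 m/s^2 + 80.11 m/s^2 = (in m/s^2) 132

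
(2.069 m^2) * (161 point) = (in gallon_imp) 25.85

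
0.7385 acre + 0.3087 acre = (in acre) 1.047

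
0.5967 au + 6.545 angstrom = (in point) 2.53e+14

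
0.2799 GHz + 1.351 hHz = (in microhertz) 2.799e+14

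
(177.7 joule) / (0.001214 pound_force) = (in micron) 3.291e+10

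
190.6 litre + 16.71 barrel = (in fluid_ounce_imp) 1.002e+05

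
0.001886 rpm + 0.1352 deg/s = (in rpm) 0.02442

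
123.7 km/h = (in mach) 0.1009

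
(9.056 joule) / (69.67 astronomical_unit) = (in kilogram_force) 8.86e-14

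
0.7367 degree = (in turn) 0.002046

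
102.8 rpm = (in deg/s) 616.8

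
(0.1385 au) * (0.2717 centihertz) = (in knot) 1.094e+08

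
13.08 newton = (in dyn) 1.308e+06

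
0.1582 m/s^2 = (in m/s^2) 0.1582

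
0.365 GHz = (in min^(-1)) 2.19e+10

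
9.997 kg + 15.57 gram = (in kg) 10.01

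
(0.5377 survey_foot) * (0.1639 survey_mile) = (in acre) 0.01068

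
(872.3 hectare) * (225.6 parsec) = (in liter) 6.072e+28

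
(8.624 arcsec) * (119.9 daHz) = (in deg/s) 2.872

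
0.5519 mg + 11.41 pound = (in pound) 11.41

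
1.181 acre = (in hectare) 0.4779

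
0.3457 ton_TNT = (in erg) 1.446e+16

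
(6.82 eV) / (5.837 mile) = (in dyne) 1.163e-17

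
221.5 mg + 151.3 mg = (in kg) 0.0003728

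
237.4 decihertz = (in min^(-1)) 1424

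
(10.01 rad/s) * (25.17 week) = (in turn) 2.425e+07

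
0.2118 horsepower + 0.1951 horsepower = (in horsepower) 0.4069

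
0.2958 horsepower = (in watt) 220.6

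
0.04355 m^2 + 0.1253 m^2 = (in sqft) 1.817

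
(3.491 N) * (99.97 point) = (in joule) 0.1231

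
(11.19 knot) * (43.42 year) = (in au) 0.05269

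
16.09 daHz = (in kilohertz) 0.1609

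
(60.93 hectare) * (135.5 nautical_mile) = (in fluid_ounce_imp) 5.381e+15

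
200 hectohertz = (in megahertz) 0.02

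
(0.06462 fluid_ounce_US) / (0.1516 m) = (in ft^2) 0.0001357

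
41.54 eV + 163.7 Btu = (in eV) 1.078e+24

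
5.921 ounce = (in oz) 5.921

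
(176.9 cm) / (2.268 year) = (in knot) 4.808e-08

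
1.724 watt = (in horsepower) 0.002312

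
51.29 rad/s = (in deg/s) 2939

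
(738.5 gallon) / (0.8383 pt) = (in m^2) 9453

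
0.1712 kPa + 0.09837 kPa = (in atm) 0.00266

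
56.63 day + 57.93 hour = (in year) 0.1618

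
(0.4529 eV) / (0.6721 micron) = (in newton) 1.08e-13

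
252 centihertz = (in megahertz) 2.52e-06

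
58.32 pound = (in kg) 26.45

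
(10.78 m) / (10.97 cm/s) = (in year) 3.116e-06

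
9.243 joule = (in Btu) 0.008761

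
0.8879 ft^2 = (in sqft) 0.8879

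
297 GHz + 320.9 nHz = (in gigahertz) 297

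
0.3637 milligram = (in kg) 3.637e-07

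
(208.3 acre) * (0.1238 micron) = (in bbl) 0.6564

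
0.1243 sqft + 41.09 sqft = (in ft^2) 41.21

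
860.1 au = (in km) 1.287e+11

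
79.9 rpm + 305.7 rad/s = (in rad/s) 314.1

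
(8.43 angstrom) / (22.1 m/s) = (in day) 4.415e-16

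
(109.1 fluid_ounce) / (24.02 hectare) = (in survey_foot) 4.407e-08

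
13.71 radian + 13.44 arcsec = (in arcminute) 4.713e+04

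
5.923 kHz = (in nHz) 5.923e+12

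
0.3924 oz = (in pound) 0.02453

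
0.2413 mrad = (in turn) 3.84e-05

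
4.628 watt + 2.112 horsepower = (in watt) 1580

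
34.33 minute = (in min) 34.33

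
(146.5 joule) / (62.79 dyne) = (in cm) 2.333e+07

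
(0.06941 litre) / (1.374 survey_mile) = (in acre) 7.757e-12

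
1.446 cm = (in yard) 0.01581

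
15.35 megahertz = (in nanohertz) 1.535e+16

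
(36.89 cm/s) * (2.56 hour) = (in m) 3400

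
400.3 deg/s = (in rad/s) 6.987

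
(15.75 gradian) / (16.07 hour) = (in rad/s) 4.276e-06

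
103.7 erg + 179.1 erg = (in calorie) 6.759e-06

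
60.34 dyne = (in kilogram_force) 6.153e-05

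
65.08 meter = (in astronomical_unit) 4.35e-10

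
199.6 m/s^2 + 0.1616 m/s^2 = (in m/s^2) 199.8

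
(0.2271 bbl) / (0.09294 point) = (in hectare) 0.1101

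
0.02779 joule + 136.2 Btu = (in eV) 8.969e+23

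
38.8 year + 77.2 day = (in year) 39.01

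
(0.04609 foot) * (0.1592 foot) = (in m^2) 0.0006817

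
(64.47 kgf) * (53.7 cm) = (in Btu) 0.3218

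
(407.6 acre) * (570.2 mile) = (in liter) 1.514e+15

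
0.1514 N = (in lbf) 0.03404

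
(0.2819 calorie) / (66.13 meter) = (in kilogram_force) 0.001819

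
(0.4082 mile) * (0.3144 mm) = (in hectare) 2.065e-05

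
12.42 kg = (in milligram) 1.242e+07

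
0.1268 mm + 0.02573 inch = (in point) 2.212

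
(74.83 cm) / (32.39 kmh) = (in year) 2.637e-09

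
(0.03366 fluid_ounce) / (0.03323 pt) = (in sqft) 0.914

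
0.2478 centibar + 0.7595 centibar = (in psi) 0.1461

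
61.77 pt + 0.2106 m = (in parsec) 7.531e-18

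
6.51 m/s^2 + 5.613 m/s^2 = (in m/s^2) 12.12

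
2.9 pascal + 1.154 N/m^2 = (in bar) 4.054e-05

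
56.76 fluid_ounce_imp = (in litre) 1.613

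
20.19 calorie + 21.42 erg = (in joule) 84.47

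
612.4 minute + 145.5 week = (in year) 2.792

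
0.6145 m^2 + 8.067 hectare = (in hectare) 8.067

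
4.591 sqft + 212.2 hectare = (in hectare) 212.2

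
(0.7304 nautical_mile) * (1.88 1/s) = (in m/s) 2543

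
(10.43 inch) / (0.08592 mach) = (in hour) 2.515e-06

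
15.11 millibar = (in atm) 0.01491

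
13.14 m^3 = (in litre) 1.314e+04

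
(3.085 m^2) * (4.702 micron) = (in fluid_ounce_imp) 0.5105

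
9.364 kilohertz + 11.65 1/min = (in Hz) 9364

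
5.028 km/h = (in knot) 2.715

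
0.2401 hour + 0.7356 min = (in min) 15.14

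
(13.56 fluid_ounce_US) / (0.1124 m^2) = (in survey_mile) 2.217e-06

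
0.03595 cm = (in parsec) 1.165e-20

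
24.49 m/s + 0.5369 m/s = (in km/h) 90.1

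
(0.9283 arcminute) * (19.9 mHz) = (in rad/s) 5.374e-06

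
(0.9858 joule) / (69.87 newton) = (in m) 0.01411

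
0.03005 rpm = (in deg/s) 0.1803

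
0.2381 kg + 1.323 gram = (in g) 239.4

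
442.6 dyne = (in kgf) 0.0004513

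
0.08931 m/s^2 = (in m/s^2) 0.08931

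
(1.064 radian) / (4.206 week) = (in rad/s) 4.183e-07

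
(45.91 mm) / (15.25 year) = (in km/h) 3.437e-10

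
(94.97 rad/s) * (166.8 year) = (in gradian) 3.18e+13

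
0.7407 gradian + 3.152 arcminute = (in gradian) 0.7991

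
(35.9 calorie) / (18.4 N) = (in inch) 321.4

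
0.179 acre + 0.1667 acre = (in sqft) 1.506e+04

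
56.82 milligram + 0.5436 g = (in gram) 0.6004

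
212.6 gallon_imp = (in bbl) 6.079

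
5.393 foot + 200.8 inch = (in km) 0.006744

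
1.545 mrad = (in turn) 0.0002459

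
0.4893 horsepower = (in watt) 364.9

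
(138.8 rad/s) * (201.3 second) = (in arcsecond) 5.763e+09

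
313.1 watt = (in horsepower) 0.4199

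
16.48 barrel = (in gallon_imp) 576.3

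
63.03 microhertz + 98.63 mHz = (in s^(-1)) 0.09869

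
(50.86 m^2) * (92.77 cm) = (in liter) 4.718e+04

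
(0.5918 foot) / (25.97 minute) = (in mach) 3.4e-07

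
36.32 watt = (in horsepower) 0.04871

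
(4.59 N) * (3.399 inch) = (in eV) 2.473e+18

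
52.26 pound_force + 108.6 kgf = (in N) 1297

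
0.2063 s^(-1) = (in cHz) 20.63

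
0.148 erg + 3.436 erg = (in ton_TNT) 8.566e-17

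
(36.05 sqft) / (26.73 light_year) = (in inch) 5.214e-16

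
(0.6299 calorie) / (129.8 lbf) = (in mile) 2.836e-06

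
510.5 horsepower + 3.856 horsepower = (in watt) 3.836e+05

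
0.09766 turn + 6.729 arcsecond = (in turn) 0.09767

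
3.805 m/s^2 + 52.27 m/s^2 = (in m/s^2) 56.08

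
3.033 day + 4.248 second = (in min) 4368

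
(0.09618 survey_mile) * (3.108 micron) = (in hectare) 4.811e-08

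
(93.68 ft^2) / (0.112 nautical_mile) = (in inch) 1.652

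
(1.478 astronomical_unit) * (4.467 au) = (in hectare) 1.478e+19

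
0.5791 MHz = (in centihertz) 5.791e+07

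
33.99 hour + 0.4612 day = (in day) 1.877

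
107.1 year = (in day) 3.909e+04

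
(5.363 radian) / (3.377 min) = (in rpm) 0.2528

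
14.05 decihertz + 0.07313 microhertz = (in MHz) 1.405e-06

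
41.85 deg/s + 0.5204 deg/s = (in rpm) 7.062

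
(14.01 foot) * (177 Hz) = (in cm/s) 7.558e+04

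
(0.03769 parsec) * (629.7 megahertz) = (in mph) 1.638e+24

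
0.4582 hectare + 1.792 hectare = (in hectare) 2.25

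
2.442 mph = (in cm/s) 109.2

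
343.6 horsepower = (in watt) 2.562e+05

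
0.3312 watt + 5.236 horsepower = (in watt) 3905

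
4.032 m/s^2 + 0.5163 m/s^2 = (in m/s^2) 4.548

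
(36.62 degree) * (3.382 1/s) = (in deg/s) 123.8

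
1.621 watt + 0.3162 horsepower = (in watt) 237.4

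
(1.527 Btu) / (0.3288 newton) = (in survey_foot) 1.608e+04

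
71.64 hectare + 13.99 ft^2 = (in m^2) 7.164e+05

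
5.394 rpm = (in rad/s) 0.5649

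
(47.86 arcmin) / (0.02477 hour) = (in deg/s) 0.008945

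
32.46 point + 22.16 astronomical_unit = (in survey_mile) 2.06e+09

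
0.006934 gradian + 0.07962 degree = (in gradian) 0.0954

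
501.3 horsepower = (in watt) 3.738e+05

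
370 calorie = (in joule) 1548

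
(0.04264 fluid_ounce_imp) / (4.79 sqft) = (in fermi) 2.723e+09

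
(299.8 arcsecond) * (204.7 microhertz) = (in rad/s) 2.975e-07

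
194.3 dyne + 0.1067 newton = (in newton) 0.1086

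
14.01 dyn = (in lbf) 3.15e-05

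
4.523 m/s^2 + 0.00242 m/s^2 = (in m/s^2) 4.525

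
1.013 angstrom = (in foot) 3.323e-10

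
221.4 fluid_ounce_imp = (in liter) 6.291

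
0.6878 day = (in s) 5.943e+04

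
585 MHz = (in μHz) 5.85e+14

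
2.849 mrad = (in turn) 0.0004534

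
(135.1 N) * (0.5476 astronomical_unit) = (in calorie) 2.645e+12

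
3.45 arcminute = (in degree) 0.0575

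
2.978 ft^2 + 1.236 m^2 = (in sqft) 16.28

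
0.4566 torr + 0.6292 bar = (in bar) 0.6298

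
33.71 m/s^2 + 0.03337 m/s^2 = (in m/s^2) 33.74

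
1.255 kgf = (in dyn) 1.231e+06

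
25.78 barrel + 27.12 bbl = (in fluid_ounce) 2.844e+05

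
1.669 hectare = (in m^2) 1.669e+04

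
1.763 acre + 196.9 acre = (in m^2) 8.04e+05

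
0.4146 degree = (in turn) 0.001152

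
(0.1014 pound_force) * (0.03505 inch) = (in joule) 0.0004016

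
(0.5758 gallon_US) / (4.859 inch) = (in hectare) 1.766e-06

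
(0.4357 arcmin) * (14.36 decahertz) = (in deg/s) 1.043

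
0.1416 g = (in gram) 0.1416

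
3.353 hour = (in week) 0.01996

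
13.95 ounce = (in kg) 0.3955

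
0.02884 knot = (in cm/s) 1.484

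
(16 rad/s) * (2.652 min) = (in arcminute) 8.752e+06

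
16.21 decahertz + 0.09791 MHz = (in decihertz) 9.807e+05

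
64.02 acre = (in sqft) 2.789e+06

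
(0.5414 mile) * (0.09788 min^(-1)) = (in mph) 3.18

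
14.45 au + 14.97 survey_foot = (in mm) 2.162e+15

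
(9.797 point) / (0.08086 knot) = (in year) 2.635e-09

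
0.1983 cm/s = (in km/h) 0.007139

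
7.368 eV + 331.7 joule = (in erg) 3.317e+09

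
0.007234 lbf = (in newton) 0.03218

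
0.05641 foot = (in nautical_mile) 9.284e-06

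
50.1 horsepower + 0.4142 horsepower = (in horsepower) 50.51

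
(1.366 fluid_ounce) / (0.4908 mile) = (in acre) 1.264e-11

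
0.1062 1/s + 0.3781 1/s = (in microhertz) 4.843e+05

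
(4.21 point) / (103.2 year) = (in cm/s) 4.563e-11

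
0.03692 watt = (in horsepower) 4.951e-05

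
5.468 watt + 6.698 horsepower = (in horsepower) 6.705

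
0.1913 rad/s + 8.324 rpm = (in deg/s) 60.9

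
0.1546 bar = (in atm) 0.1526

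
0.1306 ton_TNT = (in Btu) 5.179e+05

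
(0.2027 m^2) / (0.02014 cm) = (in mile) 0.6254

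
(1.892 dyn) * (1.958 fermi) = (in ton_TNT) 8.854e-30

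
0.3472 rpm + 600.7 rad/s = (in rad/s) 600.7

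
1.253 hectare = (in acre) 3.096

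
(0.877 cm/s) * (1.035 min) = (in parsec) 1.765e-17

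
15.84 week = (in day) 110.9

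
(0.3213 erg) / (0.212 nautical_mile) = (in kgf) 8.345e-12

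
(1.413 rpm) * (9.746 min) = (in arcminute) 2.975e+05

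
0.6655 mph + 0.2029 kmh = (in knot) 0.6879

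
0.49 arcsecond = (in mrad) 0.002376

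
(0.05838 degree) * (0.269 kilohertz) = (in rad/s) 0.2741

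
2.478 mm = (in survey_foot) 0.00813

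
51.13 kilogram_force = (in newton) 501.4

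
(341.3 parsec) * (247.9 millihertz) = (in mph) 5.84e+18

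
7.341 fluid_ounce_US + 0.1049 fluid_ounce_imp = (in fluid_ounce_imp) 7.746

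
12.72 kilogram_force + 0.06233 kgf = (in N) 125.4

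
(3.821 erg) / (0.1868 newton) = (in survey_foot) 6.711e-06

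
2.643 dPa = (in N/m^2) 0.2643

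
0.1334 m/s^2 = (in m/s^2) 0.1334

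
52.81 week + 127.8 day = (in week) 71.07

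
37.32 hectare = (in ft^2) 4.017e+06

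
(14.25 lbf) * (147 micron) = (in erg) 9.318e+04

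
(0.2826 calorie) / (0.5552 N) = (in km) 0.00213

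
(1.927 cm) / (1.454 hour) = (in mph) 8.235e-06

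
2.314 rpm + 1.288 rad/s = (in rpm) 14.61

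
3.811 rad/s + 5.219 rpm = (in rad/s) 4.358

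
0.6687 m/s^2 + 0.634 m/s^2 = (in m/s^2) 1.303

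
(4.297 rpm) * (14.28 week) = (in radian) 3.886e+06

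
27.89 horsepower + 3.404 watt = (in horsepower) 27.89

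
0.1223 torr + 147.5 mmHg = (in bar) 0.1968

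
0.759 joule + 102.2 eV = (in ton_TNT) 1.814e-10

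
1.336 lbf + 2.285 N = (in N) 8.228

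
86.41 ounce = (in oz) 86.41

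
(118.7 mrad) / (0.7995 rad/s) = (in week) 2.455e-07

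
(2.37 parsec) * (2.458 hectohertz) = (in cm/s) 1.798e+21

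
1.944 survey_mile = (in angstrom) 3.129e+13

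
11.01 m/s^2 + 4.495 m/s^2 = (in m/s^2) 15.5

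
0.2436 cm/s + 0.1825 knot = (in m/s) 0.09632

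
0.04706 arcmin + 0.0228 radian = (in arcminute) 78.43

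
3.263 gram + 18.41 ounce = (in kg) 0.5252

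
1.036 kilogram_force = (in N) 10.16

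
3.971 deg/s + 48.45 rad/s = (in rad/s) 48.52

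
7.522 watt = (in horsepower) 0.01009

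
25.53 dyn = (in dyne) 25.53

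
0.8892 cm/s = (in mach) 2.611e-05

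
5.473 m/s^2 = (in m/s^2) 5.473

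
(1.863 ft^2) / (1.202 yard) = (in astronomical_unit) 1.053e-12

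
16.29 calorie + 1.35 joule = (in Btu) 0.06588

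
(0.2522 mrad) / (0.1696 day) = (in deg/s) 9.861e-07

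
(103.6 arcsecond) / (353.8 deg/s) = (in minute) 1.356e-06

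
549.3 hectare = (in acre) 1357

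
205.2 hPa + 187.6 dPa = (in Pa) 2.054e+04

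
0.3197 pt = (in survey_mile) 7.008e-08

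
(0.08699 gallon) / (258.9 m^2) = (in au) 8.502e-18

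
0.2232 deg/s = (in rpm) 0.0372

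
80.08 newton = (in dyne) 8.008e+06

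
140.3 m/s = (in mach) 0.412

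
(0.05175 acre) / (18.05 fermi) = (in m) 1.16e+16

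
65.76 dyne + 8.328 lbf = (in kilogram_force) 3.778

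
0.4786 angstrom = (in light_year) 5.059e-27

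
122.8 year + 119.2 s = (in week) 6403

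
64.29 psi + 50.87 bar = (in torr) 4.148e+04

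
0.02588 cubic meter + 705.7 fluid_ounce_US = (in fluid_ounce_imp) 1645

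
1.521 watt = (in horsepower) 0.00204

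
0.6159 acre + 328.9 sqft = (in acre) 0.6235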